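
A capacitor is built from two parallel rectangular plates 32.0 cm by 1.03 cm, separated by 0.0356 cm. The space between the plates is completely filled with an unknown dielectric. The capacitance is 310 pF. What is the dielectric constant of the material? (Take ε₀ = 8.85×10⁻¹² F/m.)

A = 32.0 × 1.03 cm² = 3.30×10⁻³ m².
κ = Cd/(ε₀A) = 3.10×10⁻¹⁰ × 3.56×10⁻⁴ / (8.85×10⁻¹² × 3.30×10⁻³) = 3.78.

κ ≈ 3.78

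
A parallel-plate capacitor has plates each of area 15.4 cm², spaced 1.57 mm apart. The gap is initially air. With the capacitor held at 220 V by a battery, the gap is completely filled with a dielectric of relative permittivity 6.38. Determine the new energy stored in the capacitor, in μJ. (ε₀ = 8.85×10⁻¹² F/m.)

U ≈ 1.34 μJ

A = 15.4 cm² = 1.54×10⁻³ m².
Initially C₁ = ε₀A/d = 8.85×10⁻¹² × 1.54×10⁻³ / 1.57×10⁻³ = 8.68×10⁻¹² F.
U₁ = 2.10×10⁻⁷ J.
Battery connected ⇒ V is held fixed. C₂ = 6.38 C₁ and U = ½CV², so U₂/U₁ = C₂/C₁ = 6.38.
U₂ = 6.38 × 2.10×10⁻⁷ = 1.34×10⁻⁶ J.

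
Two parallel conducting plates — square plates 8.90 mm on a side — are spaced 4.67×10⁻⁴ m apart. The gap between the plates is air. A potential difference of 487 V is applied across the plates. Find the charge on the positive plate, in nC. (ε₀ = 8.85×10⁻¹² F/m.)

A = (8.90 mm)² = 7.92×10⁻⁵ m².
C = ε₀A/d = 8.85×10⁻¹² × 7.92×10⁻⁵ / 4.67×10⁻⁴ = 1.50×10⁻¹² F.
Q = CV = 1.50×10⁻¹² × 487 = 7.31×10⁻¹⁰ C.

0.731 nC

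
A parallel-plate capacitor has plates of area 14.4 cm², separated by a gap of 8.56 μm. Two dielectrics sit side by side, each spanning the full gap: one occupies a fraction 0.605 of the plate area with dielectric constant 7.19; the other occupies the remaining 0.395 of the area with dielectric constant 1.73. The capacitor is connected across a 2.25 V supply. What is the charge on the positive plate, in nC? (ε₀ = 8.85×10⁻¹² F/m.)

A = 14.4 cm² = 1.44×10⁻³ m².
Side-by-side slabs ⇒ two capacitors in parallel, each spanning the full gap.
C₁ = κ₁ε₀A₁/d = 7.19 × 8.85×10⁻¹² × 8.71×10⁻⁴ / 8.56×10⁻⁶ = 6.48×10⁻⁹ F.
C₂ = κ₂ε₀A₂/d = 1.73 × 8.85×10⁻¹² × 5.69×10⁻⁴ / 8.56×10⁻⁶ = 1.02×10⁻⁹ F.
C = C₁ + C₂ = 7.49×10⁻⁹ F.
Q = CV = 7.49×10⁻⁹ × 2.25 = 1.69×10⁻⁸ C.

Q ≈ 16.9 nC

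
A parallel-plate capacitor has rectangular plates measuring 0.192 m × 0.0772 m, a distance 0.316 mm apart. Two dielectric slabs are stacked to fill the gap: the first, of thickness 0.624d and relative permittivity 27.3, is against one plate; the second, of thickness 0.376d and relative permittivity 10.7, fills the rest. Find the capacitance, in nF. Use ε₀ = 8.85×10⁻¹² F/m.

A = 0.192 × 0.0772 m² = 1.48×10⁻² m².
Stacked slabs ⇒ two capacitors in series, each with the full plate area.
C₁ = κ₁ε₀A/d₁ = 27.3 × 8.85×10⁻¹² × 1.48×10⁻² / 1.97×10⁻⁴ = 1.82×10⁻⁸ F.
C₂ = κ₂ε₀A/d₂ = 10.7 × 8.85×10⁻¹² × 1.48×10⁻² / 1.19×10⁻⁴ = 1.18×10⁻⁸ F.
C = (1/C₁ + 1/C₂)⁻¹ = 7.16×10⁻⁹ F.

7.16 nF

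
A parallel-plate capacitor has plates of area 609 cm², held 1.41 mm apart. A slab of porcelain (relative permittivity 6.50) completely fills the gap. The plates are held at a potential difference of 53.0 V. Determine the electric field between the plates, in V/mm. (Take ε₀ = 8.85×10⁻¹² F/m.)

E ≈ 37.6 V/mm

E = V/d = 53.0 / 1.41×10⁻³ = 3.76×10⁴ V/m.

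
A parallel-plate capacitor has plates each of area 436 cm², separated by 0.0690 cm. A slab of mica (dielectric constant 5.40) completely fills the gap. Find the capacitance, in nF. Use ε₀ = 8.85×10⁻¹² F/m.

A = 436 cm² = 4.36×10⁻² m².
C = κε₀A/d = 5.40 × 8.85×10⁻¹² × 4.36×10⁻² / 6.90×10⁻⁴ = 3.02×10⁻⁹ F.

C ≈ 3.02 nF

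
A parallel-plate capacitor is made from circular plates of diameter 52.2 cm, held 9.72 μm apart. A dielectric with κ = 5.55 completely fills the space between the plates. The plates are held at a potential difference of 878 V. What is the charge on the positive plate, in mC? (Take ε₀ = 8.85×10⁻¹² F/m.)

0.950 mC

A = π(52.2/2 cm)² = 0.214 m².
C = κε₀A/d = 5.55 × 8.85×10⁻¹² × 0.214 / 9.72×10⁻⁶ = 1.08×10⁻⁶ F.
Q = CV = 1.08×10⁻⁶ × 878 = 9.50×10⁻⁴ C.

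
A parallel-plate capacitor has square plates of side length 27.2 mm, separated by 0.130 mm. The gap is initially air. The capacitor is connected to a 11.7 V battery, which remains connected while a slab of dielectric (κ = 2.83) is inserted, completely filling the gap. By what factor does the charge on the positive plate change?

Battery connected ⇒ V is held fixed.
C₂ = 2.83 C₁ and Q = CV, so Q₂/Q₁ = C₂/C₁ = 2.83.

Q₂/Q₁ ≈ 2.83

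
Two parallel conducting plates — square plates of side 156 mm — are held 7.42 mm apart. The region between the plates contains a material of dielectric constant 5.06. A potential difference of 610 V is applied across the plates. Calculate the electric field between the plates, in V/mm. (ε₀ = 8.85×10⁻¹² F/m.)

E = V/d = 610 / 7.42×10⁻³ = 8.22×10⁴ V/m.

E ≈ 82.2 V/mm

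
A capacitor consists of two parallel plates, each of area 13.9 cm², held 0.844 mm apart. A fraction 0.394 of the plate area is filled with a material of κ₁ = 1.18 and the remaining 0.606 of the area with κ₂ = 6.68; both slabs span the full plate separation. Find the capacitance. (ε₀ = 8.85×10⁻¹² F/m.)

C ≈ 65.8 pF

A = 13.9 cm² = 1.39×10⁻³ m².
Side-by-side slabs ⇒ two capacitors in parallel, each spanning the full gap.
C₁ = κ₁ε₀A₁/d = 1.18 × 8.85×10⁻¹² × 5.48×10⁻⁴ / 8.44×10⁻⁴ = 6.78×10⁻¹² F.
C₂ = κ₂ε₀A₂/d = 6.68 × 8.85×10⁻¹² × 8.42×10⁻⁴ / 8.44×10⁻⁴ = 5.90×10⁻¹¹ F.
C = C₁ + C₂ = 6.58×10⁻¹¹ F.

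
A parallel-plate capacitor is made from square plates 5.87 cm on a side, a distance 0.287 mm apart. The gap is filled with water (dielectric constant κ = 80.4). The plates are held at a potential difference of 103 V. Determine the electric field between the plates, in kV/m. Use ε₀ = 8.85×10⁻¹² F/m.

E = V/d = 103 / 2.87×10⁻⁴ = 3.59×10⁵ V/m.

E ≈ 359 kV/m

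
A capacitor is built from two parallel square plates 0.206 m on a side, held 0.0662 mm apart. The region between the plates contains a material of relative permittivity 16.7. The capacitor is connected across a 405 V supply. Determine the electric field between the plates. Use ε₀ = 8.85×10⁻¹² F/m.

E = V/d = 405 / 6.62×10⁻⁵ = 6.12×10⁶ V/m.

E ≈ 6.12 MV/m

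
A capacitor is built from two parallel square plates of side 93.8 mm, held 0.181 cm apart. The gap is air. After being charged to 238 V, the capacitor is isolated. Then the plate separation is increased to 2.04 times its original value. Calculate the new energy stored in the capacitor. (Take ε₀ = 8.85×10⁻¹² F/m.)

2.49 μJ

A = (93.8 mm)² = 8.80×10⁻³ m².
Initially C₁ = ε₀A/d = 8.85×10⁻¹² × 8.80×10⁻³ / 1.81×10⁻³ = 4.30×10⁻¹¹ F.
U₁ = 1.22×10⁻⁶ J.
Isolated ⇒ Q is held fixed. C₂ = 0.490 C₁ and U = Q²/(2C), so U₂/U₁ = C₁/C₂ = 2.04.
U₂ = 2.04 × 1.22×10⁻⁶ = 2.49×10⁻⁶ J.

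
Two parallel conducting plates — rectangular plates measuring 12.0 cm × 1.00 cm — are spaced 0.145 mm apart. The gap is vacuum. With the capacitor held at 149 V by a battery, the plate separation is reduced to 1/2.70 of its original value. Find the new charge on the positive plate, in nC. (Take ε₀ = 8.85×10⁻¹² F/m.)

29.5 nC

A = 12.0 × 1.00 cm² = 1.20×10⁻³ m².
Initially C₁ = ε₀A/d = 8.85×10⁻¹² × 1.20×10⁻³ / 1.45×10⁻⁴ = 7.32×10⁻¹¹ F.
Q₁ = 1.09×10⁻⁸ C.
Battery connected ⇒ V is held fixed. C₂ = 2.70 C₁ and Q = CV, so Q₂/Q₁ = C₂/C₁ = 2.70.
Q₂ = 2.70 × 1.09×10⁻⁸ = 2.95×10⁻⁸ C.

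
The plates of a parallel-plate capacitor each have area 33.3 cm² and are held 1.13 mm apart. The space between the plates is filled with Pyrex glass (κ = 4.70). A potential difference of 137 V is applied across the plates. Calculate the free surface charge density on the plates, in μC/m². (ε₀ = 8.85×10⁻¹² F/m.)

A = 33.3 cm² = 3.33×10⁻³ m².
C = κε₀A/d = 4.70 × 8.85×10⁻¹² × 3.33×10⁻³ / 1.13×10⁻³ = 1.23×10⁻¹⁰ F.
σ = Q/A = CV/A = 1.23×10⁻¹⁰ × 137 / 3.33×10⁻³ = 5.04×10⁻⁶ C/m².

σ ≈ 5.04 μC/m²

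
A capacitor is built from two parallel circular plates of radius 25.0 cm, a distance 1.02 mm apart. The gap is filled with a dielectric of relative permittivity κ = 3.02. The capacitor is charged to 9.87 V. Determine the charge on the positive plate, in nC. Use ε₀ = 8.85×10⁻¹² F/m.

Q ≈ 50.8 nC

A = π(25.0 cm)² = 0.196 m².
C = κε₀A/d = 3.02 × 8.85×10⁻¹² × 0.196 / 1.02×10⁻³ = 5.14×10⁻⁹ F.
Q = CV = 5.14×10⁻⁹ × 9.87 = 5.08×10⁻⁸ C.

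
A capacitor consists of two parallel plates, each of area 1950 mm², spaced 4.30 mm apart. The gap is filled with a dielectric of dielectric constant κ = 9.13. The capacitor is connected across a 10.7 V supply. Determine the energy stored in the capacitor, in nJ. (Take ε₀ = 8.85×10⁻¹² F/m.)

2.10 nJ

A = 1950 mm² = 1.95×10⁻³ m².
C = κε₀A/d = 9.13 × 8.85×10⁻¹² × 1.95×10⁻³ / 4.30×10⁻³ = 3.66×10⁻¹¹ F.
U = ½CV² = ½ × 3.66×10⁻¹¹ × (10.7)² = 2.10×10⁻⁹ J.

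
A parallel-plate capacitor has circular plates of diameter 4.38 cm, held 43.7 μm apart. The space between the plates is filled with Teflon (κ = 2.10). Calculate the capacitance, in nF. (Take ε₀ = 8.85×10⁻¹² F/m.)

A = π(4.38/2 cm)² = 1.51×10⁻³ m².
C = κε₀A/d = 2.10 × 8.85×10⁻¹² × 1.51×10⁻³ / 4.37×10⁻⁵ = 6.41×10⁻¹⁰ F.

C ≈ 0.641 nF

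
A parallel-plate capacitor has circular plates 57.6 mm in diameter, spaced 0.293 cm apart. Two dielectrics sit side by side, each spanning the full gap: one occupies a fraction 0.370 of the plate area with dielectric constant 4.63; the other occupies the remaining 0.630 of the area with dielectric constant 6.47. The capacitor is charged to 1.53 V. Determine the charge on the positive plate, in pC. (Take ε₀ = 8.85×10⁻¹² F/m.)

Q ≈ 69.7 pC

A = π(57.6/2 mm)² = 2.61×10⁻³ m².
Side-by-side slabs ⇒ two capacitors in parallel, each spanning the full gap.
C₁ = κ₁ε₀A₁/d = 4.63 × 8.85×10⁻¹² × 9.64×10⁻⁴ / 2.93×10⁻³ = 1.35×10⁻¹¹ F.
C₂ = κ₂ε₀A₂/d = 6.47 × 8.85×10⁻¹² × 1.64×10⁻³ / 2.93×10⁻³ = 3.21×10⁻¹¹ F.
C = C₁ + C₂ = 4.56×10⁻¹¹ F.
Q = CV = 4.56×10⁻¹¹ × 1.53 = 6.97×10⁻¹¹ C.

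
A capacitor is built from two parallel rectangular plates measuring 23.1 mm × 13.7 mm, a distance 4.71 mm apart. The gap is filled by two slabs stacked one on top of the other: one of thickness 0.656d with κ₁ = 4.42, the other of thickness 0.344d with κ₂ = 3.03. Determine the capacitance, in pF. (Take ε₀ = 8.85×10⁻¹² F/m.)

2.27 pF

A = 23.1 × 13.7 mm² = 3.16×10⁻⁴ m².
Stacked slabs ⇒ two capacitors in series, each with the full plate area.
C₁ = κ₁ε₀A/d₁ = 4.42 × 8.85×10⁻¹² × 3.16×10⁻⁴ / 3.09×10⁻³ = 4.01×10⁻¹² F.
C₂ = κ₂ε₀A/d₂ = 3.03 × 8.85×10⁻¹² × 3.16×10⁻⁴ / 1.62×10⁻³ = 5.24×10⁻¹² F.
C = (1/C₁ + 1/C₂)⁻¹ = 2.27×10⁻¹² F.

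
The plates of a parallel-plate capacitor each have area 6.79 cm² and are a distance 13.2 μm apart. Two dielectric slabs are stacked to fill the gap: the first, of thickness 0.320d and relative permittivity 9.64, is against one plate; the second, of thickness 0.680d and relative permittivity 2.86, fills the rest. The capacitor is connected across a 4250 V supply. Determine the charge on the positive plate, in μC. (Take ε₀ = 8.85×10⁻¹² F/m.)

A = 6.79 cm² = 6.79×10⁻⁴ m².
Stacked slabs ⇒ two capacitors in series, each with the full plate area.
C₁ = κ₁ε₀A/d₁ = 9.64 × 8.85×10⁻¹² × 6.79×10⁻⁴ / 4.22×10⁻⁶ = 1.37×10⁻⁸ F.
C₂ = κ₂ε₀A/d₂ = 2.86 × 8.85×10⁻¹² × 6.79×10⁻⁴ / 8.98×10⁻⁶ = 1.91×10⁻⁹ F.
C = (1/C₁ + 1/C₂)⁻¹ = 1.68×10⁻⁹ F.
Q = CV = 1.68×10⁻⁹ × 4250 = 7.14×10⁻⁶ C.

Q ≈ 7.14 μC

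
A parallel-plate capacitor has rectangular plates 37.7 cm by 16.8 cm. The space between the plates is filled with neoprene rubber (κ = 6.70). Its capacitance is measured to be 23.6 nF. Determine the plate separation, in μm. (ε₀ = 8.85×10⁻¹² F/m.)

A = 37.7 × 16.8 cm² = 6.33×10⁻² m².
d = κε₀A/C = 6.70 × 8.85×10⁻¹² × 6.33×10⁻² / 2.36×10⁻⁸ = 1.59×10⁻⁴ m.

159 μm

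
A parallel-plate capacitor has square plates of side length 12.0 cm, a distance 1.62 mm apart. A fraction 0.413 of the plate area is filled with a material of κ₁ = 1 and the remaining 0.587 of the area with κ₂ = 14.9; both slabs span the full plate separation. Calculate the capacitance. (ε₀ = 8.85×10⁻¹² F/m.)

A = (12.0 cm)² = 1.44×10⁻² m².
Side-by-side slabs ⇒ two capacitors in parallel, each spanning the full gap.
C₁ = κ₁ε₀A₁/d = 1.00 × 8.85×10⁻¹² × 5.95×10⁻³ / 1.62×10⁻³ = 3.25×10⁻¹¹ F.
C₂ = κ₂ε₀A₂/d = 14.9 × 8.85×10⁻¹² × 8.45×10⁻³ / 1.62×10⁻³ = 6.88×10⁻¹⁰ F.
C = C₁ + C₂ = 7.21×10⁻¹⁰ F.

0.721 nF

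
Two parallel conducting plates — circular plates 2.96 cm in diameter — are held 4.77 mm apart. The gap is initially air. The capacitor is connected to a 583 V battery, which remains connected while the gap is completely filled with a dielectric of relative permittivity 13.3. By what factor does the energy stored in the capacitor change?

Battery connected ⇒ V is held fixed.
C₂ = 13.3 C₁ and U = ½CV², so U₂/U₁ = C₂/C₁ = 13.3.

13.3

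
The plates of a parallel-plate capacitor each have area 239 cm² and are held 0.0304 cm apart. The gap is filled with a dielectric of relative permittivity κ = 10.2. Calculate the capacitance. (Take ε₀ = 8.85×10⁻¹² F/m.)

A = 239 cm² = 2.39×10⁻² m².
C = κε₀A/d = 10.2 × 8.85×10⁻¹² × 2.39×10⁻² / 3.04×10⁻⁴ = 7.10×10⁻⁹ F.

7.10 nF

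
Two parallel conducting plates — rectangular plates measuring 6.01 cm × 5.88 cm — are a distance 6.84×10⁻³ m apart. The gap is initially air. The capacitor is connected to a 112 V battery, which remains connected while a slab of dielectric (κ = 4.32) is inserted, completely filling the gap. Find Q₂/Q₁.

Q₂/Q₁ ≈ 4.32

Battery connected ⇒ V is held fixed.
C₂ = 4.32 C₁ and Q = CV, so Q₂/Q₁ = C₂/C₁ = 4.32.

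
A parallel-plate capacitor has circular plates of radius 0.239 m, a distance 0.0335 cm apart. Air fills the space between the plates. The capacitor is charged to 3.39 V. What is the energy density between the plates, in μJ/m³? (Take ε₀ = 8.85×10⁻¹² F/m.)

u ≈ 453 μJ/m³

E = V/d = 3.39 / 3.35×10⁻⁴ = 1.01×10⁴ V/m.
u = ½ε₀E² = ½ × 8.85×10⁻¹² × (1.01×10⁴)² = 4.53×10⁻⁴ J/m³.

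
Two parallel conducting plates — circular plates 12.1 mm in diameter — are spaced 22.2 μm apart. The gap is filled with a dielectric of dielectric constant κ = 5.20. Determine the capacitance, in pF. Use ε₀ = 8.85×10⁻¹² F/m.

A = π(12.1/2 mm)² = 1.15×10⁻⁴ m².
C = κε₀A/d = 5.20 × 8.85×10⁻¹² × 1.15×10⁻⁴ / 2.22×10⁻⁵ = 2.38×10⁻¹⁰ F.

238 pF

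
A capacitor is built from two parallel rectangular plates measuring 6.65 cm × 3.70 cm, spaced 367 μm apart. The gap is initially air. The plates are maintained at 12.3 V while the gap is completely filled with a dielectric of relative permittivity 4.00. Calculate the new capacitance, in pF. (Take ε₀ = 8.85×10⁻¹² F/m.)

C ≈ 237 pF

A = 6.65 × 3.70 cm² = 2.46×10⁻³ m².
Initially C₁ = ε₀A/d = 8.85×10⁻¹² × 2.46×10⁻³ / 3.67×10⁻⁴ = 5.93×10⁻¹¹ F.
C = κε₀A/d scales with κ, so C₂/C₁ = κ = 4.00.
C₂ = 4.00 × 5.93×10⁻¹¹ = 2.37×10⁻¹⁰ F.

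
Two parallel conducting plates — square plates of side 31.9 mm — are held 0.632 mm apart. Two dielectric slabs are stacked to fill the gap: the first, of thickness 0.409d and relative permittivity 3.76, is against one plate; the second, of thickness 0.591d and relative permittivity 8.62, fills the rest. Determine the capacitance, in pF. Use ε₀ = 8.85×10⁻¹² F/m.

C ≈ 80.4 pF

A = (31.9 mm)² = 1.02×10⁻³ m².
Stacked slabs ⇒ two capacitors in series, each with the full plate area.
C₁ = κ₁ε₀A/d₁ = 3.76 × 8.85×10⁻¹² × 1.02×10⁻³ / 2.58×10⁻⁴ = 1.31×10⁻¹⁰ F.
C₂ = κ₂ε₀A/d₂ = 8.62 × 8.85×10⁻¹² × 1.02×10⁻³ / 3.74×10⁻⁴ = 2.08×10⁻¹⁰ F.
C = (1/C₁ + 1/C₂)⁻¹ = 8.04×10⁻¹¹ F.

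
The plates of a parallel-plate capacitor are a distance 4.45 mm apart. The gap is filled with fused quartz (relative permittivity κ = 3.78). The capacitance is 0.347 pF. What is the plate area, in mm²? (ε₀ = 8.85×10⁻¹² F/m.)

A ≈ 46.2 mm²

A = Cd/(κε₀) = 3.47×10⁻¹³ × 4.45×10⁻³ / (3.78 × 8.85×10⁻¹²) = 4.62×10⁻⁵ m².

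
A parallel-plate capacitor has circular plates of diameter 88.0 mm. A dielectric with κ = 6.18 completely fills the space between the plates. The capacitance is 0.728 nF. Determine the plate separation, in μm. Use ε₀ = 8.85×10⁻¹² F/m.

A = π(88.0/2 mm)² = 6.08×10⁻³ m².
d = κε₀A/C = 6.18 × 8.85×10⁻¹² × 6.08×10⁻³ / 7.28×10⁻¹⁰ = 4.57×10⁻⁴ m.

d ≈ 457 μm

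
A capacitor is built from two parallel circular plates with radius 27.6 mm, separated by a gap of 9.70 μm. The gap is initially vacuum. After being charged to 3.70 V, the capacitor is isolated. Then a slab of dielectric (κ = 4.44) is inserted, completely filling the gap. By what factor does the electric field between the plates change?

Isolated ⇒ Q is held fixed.
V₂ = Q/C₂ = V₁/4.44; E = V/d, so E₂/E₁ = (V₂/V₁)(d₁/d₂) = 0.225.

E₂/E₁ ≈ 0.225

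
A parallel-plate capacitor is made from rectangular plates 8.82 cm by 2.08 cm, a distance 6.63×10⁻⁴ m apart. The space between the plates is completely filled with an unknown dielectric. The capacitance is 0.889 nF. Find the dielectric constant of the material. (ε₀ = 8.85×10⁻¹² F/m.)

κ ≈ 36.3

A = 8.82 × 2.08 cm² = 1.83×10⁻³ m².
κ = Cd/(ε₀A) = 8.89×10⁻¹⁰ × 6.63×10⁻⁴ / (8.85×10⁻¹² × 1.83×10⁻³) = 36.3.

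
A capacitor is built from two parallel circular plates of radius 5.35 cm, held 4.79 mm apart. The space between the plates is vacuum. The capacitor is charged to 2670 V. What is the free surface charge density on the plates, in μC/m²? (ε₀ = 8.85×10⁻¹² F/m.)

4.93 μC/m²

A = π(5.35 cm)² = 8.99×10⁻³ m².
C = ε₀A/d = 8.85×10⁻¹² × 8.99×10⁻³ / 4.79×10⁻³ = 1.66×10⁻¹¹ F.
σ = Q/A = CV/A = 1.66×10⁻¹¹ × 2670 / 8.99×10⁻³ = 4.93×10⁻⁶ C/m².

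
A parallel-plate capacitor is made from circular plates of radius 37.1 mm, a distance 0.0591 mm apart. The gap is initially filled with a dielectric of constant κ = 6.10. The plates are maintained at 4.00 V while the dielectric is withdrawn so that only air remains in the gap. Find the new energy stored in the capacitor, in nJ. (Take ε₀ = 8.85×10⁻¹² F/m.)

A = π(37.1 mm)² = 4.32×10⁻³ m².
Initially C₁ = κε₀A/d = 6.10 × 8.85×10⁻¹² × 4.32×10⁻³ / 5.91×10⁻⁵ = 3.95×10⁻⁹ F.
U₁ = 3.16×10⁻⁸ J.
Battery connected ⇒ V is held fixed. C₂ = 0.164 C₁ and U = ½CV², so U₂/U₁ = C₂/C₁ = 0.164.
U₂ = 0.164 × 3.16×10⁻⁸ = 5.18×10⁻⁹ J.

U ≈ 5.18 nJ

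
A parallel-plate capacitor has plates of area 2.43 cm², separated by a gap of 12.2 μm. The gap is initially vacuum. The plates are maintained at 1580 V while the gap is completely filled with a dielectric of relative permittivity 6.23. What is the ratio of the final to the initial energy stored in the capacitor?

6.23

Battery connected ⇒ V is held fixed.
C₂ = 6.23 C₁ and U = ½CV², so U₂/U₁ = C₂/C₁ = 6.23.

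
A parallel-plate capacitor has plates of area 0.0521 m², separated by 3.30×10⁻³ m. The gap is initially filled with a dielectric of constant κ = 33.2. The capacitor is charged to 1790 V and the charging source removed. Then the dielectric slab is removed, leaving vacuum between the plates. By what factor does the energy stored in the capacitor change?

Isolated ⇒ Q is held fixed.
C₂ = 0.0301 C₁ and U = Q²/(2C), so U₂/U₁ = C₁/C₂ = 33.2.

U₂/U₁ ≈ 33.2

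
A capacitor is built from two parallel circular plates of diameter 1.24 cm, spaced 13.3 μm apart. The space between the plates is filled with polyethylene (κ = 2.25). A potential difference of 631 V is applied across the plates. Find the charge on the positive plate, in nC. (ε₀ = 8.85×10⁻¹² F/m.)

A = π(1.24/2 cm)² = 1.21×10⁻⁴ m².
C = κε₀A/d = 2.25 × 8.85×10⁻¹² × 1.21×10⁻⁴ / 1.33×10⁻⁵ = 1.81×10⁻¹⁰ F.
Q = CV = 1.81×10⁻¹⁰ × 631 = 1.14×10⁻⁷ C.

Q ≈ 114 nC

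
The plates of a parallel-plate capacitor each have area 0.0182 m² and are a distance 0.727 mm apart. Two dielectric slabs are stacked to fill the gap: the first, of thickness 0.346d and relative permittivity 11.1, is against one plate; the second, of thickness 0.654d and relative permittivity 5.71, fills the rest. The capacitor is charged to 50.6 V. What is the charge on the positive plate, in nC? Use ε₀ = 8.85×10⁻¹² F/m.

Q ≈ 76.9 nC

Stacked slabs ⇒ two capacitors in series, each with the full plate area.
C₁ = κ₁ε₀A/d₁ = 11.1 × 8.85×10⁻¹² × 1.82×10⁻² / 2.52×10⁻⁴ = 7.11×10⁻⁹ F.
C₂ = κ₂ε₀A/d₂ = 5.71 × 8.85×10⁻¹² × 1.82×10⁻² / 4.75×10⁻⁴ = 1.93×10⁻⁹ F.
C = (1/C₁ + 1/C₂)⁻¹ = 1.52×10⁻⁹ F.
Q = CV = 1.52×10⁻⁹ × 50.6 = 7.69×10⁻⁸ C.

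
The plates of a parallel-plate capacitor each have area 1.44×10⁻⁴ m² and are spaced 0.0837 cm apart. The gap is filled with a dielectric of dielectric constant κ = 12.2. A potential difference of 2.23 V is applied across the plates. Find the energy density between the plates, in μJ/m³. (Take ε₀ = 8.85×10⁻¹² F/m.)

E = V/d = 2.23 / 8.37×10⁻⁴ = 2.66×10³ V/m.
u = ½κε₀E² = ½ × 12.2 × 8.85×10⁻¹² × (2.66×10³)² = 3.83×10⁻⁴ J/m³.

383 μJ/m³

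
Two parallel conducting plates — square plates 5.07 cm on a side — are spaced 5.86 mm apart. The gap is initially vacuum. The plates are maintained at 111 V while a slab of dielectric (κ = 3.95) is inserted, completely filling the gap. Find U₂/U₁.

3.95

Battery connected ⇒ V is held fixed.
C₂ = 3.95 C₁ and U = ½CV², so U₂/U₁ = C₂/C₁ = 3.95.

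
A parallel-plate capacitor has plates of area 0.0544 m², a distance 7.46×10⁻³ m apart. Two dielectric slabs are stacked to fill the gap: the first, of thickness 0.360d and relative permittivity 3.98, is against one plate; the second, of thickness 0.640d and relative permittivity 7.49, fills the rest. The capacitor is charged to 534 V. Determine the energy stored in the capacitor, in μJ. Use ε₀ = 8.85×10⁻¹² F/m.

Stacked slabs ⇒ two capacitors in series, each with the full plate area.
C₁ = κ₁ε₀A/d₁ = 3.98 × 8.85×10⁻¹² × 5.44×10⁻² / 2.69×10⁻³ = 7.13×10⁻¹⁰ F.
C₂ = κ₂ε₀A/d₂ = 7.49 × 8.85×10⁻¹² × 5.44×10⁻² / 4.77×10⁻³ = 7.55×10⁻¹⁰ F.
C = (1/C₁ + 1/C₂)⁻¹ = 3.67×10⁻¹⁰ F.
U = ½CV² = ½ × 3.67×10⁻¹⁰ × (534)² = 5.23×10⁻⁵ J.

U ≈ 52.3 μJ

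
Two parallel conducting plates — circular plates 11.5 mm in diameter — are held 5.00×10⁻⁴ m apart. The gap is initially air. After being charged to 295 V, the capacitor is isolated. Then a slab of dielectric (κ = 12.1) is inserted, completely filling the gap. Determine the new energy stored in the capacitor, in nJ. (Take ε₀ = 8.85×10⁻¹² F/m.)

6.61 nJ

A = π(11.5/2 mm)² = 1.04×10⁻⁴ m².
Initially C₁ = ε₀A/d = 8.85×10⁻¹² × 1.04×10⁻⁴ / 5.00×10⁻⁴ = 1.84×10⁻¹² F.
U₁ = 8.00×10⁻⁸ J.
Isolated ⇒ Q is held fixed. C₂ = 12.1 C₁ and U = Q²/(2C), so U₂/U₁ = C₁/C₂ = 0.0826.
U₂ = 0.0826 × 8.00×10⁻⁸ = 6.61×10⁻⁹ J.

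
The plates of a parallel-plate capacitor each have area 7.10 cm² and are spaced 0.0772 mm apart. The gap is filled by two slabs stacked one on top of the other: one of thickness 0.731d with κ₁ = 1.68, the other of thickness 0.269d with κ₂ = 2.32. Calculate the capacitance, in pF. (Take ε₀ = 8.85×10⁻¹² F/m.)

148 pF

A = 7.10 cm² = 7.10×10⁻⁴ m².
Stacked slabs ⇒ two capacitors in series, each with the full plate area.
C₁ = κ₁ε₀A/d₁ = 1.68 × 8.85×10⁻¹² × 7.10×10⁻⁴ / 5.64×10⁻⁵ = 1.87×10⁻¹⁰ F.
C₂ = κ₂ε₀A/d₂ = 2.32 × 8.85×10⁻¹² × 7.10×10⁻⁴ / 2.08×10⁻⁵ = 7.02×10⁻¹⁰ F.
C = (1/C₁ + 1/C₂)⁻¹ = 1.48×10⁻¹⁰ F.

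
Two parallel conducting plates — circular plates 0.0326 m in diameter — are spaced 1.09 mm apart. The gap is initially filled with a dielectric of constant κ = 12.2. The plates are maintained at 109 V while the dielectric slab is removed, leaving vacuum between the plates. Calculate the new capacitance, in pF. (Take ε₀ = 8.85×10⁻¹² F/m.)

A = π(0.0326/2 m)² = 8.35×10⁻⁴ m².
Initially C₁ = κε₀A/d = 12.2 × 8.85×10⁻¹² × 8.35×10⁻⁴ / 1.09×10⁻³ = 8.27×10⁻¹¹ F.
C = κε₀A/d scales with κ, so C₂/C₁ = 1/κ = 1/12.2 = 0.0820.
C₂ = 0.0820 × 8.27×10⁻¹¹ = 6.78×10⁻¹² F.

6.78 pF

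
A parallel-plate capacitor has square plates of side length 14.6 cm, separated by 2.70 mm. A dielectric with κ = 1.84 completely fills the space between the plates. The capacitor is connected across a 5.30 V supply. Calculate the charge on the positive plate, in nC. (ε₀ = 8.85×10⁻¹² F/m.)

Q ≈ 0.681 nC

A = (14.6 cm)² = 2.13×10⁻² m².
C = κε₀A/d = 1.84 × 8.85×10⁻¹² × 2.13×10⁻² / 2.70×10⁻³ = 1.29×10⁻¹⁰ F.
Q = CV = 1.29×10⁻¹⁰ × 5.30 = 6.81×10⁻¹⁰ C.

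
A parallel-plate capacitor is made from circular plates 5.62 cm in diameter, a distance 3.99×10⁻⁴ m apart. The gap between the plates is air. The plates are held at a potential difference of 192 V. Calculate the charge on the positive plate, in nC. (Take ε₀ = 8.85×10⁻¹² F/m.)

10.6 nC

A = π(5.62/2 cm)² = 2.48×10⁻³ m².
C = ε₀A/d = 8.85×10⁻¹² × 2.48×10⁻³ / 3.99×10⁻⁴ = 5.50×10⁻¹¹ F.
Q = CV = 5.50×10⁻¹¹ × 192 = 1.06×10⁻⁸ C.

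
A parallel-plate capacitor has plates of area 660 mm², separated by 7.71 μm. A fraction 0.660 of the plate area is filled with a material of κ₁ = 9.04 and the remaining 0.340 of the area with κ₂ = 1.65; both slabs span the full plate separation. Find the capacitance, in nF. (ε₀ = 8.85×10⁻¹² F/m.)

4.95 nF

A = 660 mm² = 6.60×10⁻⁴ m².
Side-by-side slabs ⇒ two capacitors in parallel, each spanning the full gap.
C₁ = κ₁ε₀A₁/d = 9.04 × 8.85×10⁻¹² × 4.36×10⁻⁴ / 7.71×10⁻⁶ = 4.52×10⁻⁹ F.
C₂ = κ₂ε₀A₂/d = 1.65 × 8.85×10⁻¹² × 2.24×10⁻⁴ / 7.71×10⁻⁶ = 4.25×10⁻¹⁰ F.
C = C₁ + C₂ = 4.95×10⁻⁹ F.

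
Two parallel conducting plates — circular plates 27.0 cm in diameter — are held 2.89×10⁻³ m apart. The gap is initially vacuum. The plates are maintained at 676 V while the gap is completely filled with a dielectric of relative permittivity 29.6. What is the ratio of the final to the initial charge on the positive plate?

Battery connected ⇒ V is held fixed.
C₂ = 29.6 C₁ and Q = CV, so Q₂/Q₁ = C₂/C₁ = 29.6.

29.6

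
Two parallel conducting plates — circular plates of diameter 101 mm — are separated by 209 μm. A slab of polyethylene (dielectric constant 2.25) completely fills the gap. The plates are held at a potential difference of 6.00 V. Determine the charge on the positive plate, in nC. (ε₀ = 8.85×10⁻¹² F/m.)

A = π(101/2 mm)² = 8.01×10⁻³ m².
C = κε₀A/d = 2.25 × 8.85×10⁻¹² × 8.01×10⁻³ / 2.09×10⁻⁴ = 7.63×10⁻¹⁰ F.
Q = CV = 7.63×10⁻¹⁰ × 6.00 = 4.58×10⁻⁹ C.

Q ≈ 4.58 nC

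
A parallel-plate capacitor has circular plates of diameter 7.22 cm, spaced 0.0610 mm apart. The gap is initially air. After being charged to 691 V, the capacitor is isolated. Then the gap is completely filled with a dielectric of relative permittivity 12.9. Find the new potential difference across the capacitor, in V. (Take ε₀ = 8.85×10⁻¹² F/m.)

53.6 V

A = π(7.22/2 cm)² = 4.09×10⁻³ m².
Initially C₁ = ε₀A/d = 8.85×10⁻¹² × 4.09×10⁻³ / 6.10×10⁻⁵ = 5.94×10⁻¹⁰ F.
V₁ = 6.91×10² V.
Isolated ⇒ Q is held fixed. C₂ = 12.9 C₁ and V = Q/C, so V₂/V₁ = C₁/C₂ = 0.0775.
V₂ = 0.0775 × 6.91×10² = 53.6 V.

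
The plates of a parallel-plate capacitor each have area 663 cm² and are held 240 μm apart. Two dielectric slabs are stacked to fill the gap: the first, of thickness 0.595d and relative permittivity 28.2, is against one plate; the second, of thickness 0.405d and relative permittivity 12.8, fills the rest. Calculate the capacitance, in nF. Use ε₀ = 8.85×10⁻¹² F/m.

46.4 nF

A = 663 cm² = 6.63×10⁻² m².
Stacked slabs ⇒ two capacitors in series, each with the full plate area.
C₁ = κ₁ε₀A/d₁ = 28.2 × 8.85×10⁻¹² × 6.63×10⁻² / 1.43×10⁻⁴ = 1.16×10⁻⁷ F.
C₂ = κ₂ε₀A/d₂ = 12.8 × 8.85×10⁻¹² × 6.63×10⁻² / 9.72×10⁻⁵ = 7.73×10⁻⁸ F.
C = (1/C₁ + 1/C₂)⁻¹ = 4.64×10⁻⁸ F.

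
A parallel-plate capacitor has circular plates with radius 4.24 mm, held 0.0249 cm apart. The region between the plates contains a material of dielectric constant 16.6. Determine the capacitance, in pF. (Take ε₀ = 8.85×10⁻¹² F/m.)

A = π(4.24 mm)² = 5.65×10⁻⁵ m².
C = κε₀A/d = 16.6 × 8.85×10⁻¹² × 5.65×10⁻⁵ / 2.49×10⁻⁴ = 3.33×10⁻¹¹ F.

33.3 pF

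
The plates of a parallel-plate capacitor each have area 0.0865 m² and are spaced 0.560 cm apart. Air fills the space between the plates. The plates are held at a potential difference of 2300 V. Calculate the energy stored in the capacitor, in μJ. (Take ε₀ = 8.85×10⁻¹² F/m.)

C = ε₀A/d = 8.85×10⁻¹² × 8.65×10⁻² / 5.60×10⁻³ = 1.37×10⁻¹⁰ F.
U = ½CV² = ½ × 1.37×10⁻¹⁰ × (2300)² = 3.62×10⁻⁴ J.

362 μJ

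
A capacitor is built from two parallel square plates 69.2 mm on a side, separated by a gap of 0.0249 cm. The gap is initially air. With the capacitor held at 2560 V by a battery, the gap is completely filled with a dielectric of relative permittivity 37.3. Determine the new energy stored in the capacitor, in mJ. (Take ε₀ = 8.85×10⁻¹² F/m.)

A = (69.2 mm)² = 4.79×10⁻³ m².
Initially C₁ = ε₀A/d = 8.85×10⁻¹² × 4.79×10⁻³ / 2.49×10⁻⁴ = 1.70×10⁻¹⁰ F.
U₁ = 5.58×10⁻⁴ J.
Battery connected ⇒ V is held fixed. C₂ = 37.3 C₁ and U = ½CV², so U₂/U₁ = C₂/C₁ = 37.3.
U₂ = 37.3 × 5.58×10⁻⁴ = 2.08×10⁻² J.

20.8 mJ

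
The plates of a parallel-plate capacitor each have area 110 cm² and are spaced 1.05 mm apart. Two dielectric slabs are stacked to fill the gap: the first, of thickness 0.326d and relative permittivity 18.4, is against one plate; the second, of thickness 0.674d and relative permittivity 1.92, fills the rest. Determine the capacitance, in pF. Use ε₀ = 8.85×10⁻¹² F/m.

C ≈ 251 pF

A = 110 cm² = 1.10×10⁻² m².
Stacked slabs ⇒ two capacitors in series, each with the full plate area.
C₁ = κ₁ε₀A/d₁ = 18.4 × 8.85×10⁻¹² × 1.10×10⁻² / 3.42×10⁻⁴ = 5.23×10⁻⁹ F.
C₂ = κ₂ε₀A/d₂ = 1.92 × 8.85×10⁻¹² × 1.10×10⁻² / 7.08×10⁻⁴ = 2.64×10⁻¹⁰ F.
C = (1/C₁ + 1/C₂)⁻¹ = 2.51×10⁻¹⁰ F.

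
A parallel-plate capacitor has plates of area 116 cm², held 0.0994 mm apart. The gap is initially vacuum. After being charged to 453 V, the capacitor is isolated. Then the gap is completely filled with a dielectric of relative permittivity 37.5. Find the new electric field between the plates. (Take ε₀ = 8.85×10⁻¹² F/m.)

E ≈ 122 kV/m

A = 116 cm² = 1.16×10⁻² m².
Initially C₁ = ε₀A/d = 8.85×10⁻¹² × 1.16×10⁻² / 9.94×10⁻⁵ = 1.03×10⁻⁹ F.
E₁ = 4.56×10⁶ V/m.
Isolated ⇒ Q is held fixed. V₂ = Q/C₂ = V₁/37.5; E = V/d, so E₂/E₁ = (V₂/V₁)(d₁/d₂) = 0.0267.
E₂ = 0.0267 × 4.56×10⁶ = 1.22×10⁵ V/m.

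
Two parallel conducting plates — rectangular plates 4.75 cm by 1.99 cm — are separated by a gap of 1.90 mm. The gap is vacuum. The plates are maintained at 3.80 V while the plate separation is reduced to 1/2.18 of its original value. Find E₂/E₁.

E₂/E₁ ≈ 2.18

Battery connected ⇒ V is held fixed.
E = V/d, so E₂/E₁ = d₁/d₂ = 2.18.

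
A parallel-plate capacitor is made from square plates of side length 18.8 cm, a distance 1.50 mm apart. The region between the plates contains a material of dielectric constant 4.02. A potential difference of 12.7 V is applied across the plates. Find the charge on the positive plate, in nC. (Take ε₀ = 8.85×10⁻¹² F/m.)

10.6 nC

A = (18.8 cm)² = 3.53×10⁻² m².
C = κε₀A/d = 4.02 × 8.85×10⁻¹² × 3.53×10⁻² / 1.50×10⁻³ = 8.38×10⁻¹⁰ F.
Q = CV = 8.38×10⁻¹⁰ × 12.7 = 1.06×10⁻⁸ C.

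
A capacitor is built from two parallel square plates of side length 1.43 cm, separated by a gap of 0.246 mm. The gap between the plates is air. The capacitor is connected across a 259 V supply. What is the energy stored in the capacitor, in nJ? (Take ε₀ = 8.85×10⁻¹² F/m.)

247 nJ

A = (1.43 cm)² = 2.04×10⁻⁴ m².
C = ε₀A/d = 8.85×10⁻¹² × 2.04×10⁻⁴ / 2.46×10⁻⁴ = 7.36×10⁻¹² F.
U = ½CV² = ½ × 7.36×10⁻¹² × (259)² = 2.47×10⁻⁷ J.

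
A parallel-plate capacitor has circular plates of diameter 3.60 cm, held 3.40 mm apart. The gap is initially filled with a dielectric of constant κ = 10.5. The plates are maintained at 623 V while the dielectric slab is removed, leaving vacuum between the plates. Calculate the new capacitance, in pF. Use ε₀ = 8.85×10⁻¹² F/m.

A = π(3.60/2 cm)² = 1.02×10⁻³ m².
Initially C₁ = κε₀A/d = 10.5 × 8.85×10⁻¹² × 1.02×10⁻³ / 3.40×10⁻³ = 2.78×10⁻¹¹ F.
C = κε₀A/d scales with κ, so C₂/C₁ = 1/κ = 1/10.5 = 0.0952.
C₂ = 0.0952 × 2.78×10⁻¹¹ = 2.65×10⁻¹² F.

C ≈ 2.65 pF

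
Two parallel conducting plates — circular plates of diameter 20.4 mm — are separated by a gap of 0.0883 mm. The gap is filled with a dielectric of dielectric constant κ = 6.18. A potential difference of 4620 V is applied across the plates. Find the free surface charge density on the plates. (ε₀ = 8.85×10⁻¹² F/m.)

σ ≈ 286 nC/cm²

A = π(20.4/2 mm)² = 3.27×10⁻⁴ m².
C = κε₀A/d = 6.18 × 8.85×10⁻¹² × 3.27×10⁻⁴ / 8.83×10⁻⁵ = 2.02×10⁻¹⁰ F.
σ = Q/A = CV/A = 2.02×10⁻¹⁰ × 4620 / 3.27×10⁻⁴ = 2.86×10⁻³ C/m².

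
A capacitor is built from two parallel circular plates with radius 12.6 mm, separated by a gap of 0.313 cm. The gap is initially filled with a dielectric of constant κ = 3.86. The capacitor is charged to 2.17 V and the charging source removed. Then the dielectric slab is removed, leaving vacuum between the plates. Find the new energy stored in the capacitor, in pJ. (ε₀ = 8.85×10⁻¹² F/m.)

U ≈ 49.5 pJ

A = π(12.6 mm)² = 4.99×10⁻⁴ m².
Initially C₁ = κε₀A/d = 3.86 × 8.85×10⁻¹² × 4.99×10⁻⁴ / 3.13×10⁻³ = 5.44×10⁻¹² F.
U₁ = 1.28×10⁻¹¹ J.
Isolated ⇒ Q is held fixed. C₂ = 0.259 C₁ and U = Q²/(2C), so U₂/U₁ = C₁/C₂ = 3.86.
U₂ = 3.86 × 1.28×10⁻¹¹ = 4.95×10⁻¹¹ J.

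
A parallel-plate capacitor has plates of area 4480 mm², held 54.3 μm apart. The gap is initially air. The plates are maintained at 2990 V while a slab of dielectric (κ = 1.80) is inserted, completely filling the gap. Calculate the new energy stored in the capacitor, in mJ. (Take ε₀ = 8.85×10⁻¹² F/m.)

U ≈ 5.87 mJ

A = 4480 mm² = 4.48×10⁻³ m².
Initially C₁ = ε₀A/d = 8.85×10⁻¹² × 4.48×10⁻³ / 5.43×10⁻⁵ = 7.30×10⁻¹⁰ F.
U₁ = 3.26×10⁻³ J.
Battery connected ⇒ V is held fixed. C₂ = 1.80 C₁ and U = ½CV², so U₂/U₁ = C₂/C₁ = 1.80.
U₂ = 1.80 × 3.26×10⁻³ = 5.87×10⁻³ J.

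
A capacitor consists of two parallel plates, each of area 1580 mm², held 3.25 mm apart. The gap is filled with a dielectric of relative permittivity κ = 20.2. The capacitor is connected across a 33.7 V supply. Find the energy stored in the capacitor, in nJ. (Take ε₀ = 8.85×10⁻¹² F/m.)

A = 1580 mm² = 1.58×10⁻³ m².
C = κε₀A/d = 20.2 × 8.85×10⁻¹² × 1.58×10⁻³ / 3.25×10⁻³ = 8.69×10⁻¹¹ F.
U = ½CV² = ½ × 8.69×10⁻¹¹ × (33.7)² = 4.94×10⁻⁸ J.

49.4 nJ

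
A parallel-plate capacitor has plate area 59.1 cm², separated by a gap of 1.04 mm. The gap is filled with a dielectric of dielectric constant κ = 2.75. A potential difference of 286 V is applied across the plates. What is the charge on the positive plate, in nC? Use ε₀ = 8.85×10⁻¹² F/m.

A = 59.1 cm² = 5.91×10⁻³ m².
C = κε₀A/d = 2.75 × 8.85×10⁻¹² × 5.91×10⁻³ / 1.04×10⁻³ = 1.38×10⁻¹⁰ F.
Q = CV = 1.38×10⁻¹⁰ × 286 = 3.96×10⁻⁸ C.

Q ≈ 39.6 nC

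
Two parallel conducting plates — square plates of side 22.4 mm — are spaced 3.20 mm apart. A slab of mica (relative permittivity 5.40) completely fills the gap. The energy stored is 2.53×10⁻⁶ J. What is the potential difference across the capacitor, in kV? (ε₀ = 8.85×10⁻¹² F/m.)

A = (22.4 mm)² = 5.02×10⁻⁴ m².
C = κε₀A/d = 5.40 × 8.85×10⁻¹² × 5.02×10⁻⁴ / 3.20×10⁻³ = 7.49×10⁻¹² F.
V = √(2U/C) = √(2 × 2.53×10⁻⁶ / 7.49×10⁻¹²) = 8.22×10² V.

V ≈ 0.822 kV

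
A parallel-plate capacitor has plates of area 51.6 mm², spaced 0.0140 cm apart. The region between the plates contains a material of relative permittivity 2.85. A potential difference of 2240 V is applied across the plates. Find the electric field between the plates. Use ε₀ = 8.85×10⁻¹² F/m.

E = V/d = 2240 / 1.40×10⁻⁴ = 1.60×10⁷ V/m.

E ≈ 16.0 MV/m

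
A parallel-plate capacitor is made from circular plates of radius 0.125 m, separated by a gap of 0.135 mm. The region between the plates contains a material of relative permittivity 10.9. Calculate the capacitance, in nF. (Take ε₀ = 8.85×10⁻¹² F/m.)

35.1 nF

A = π(0.125 m)² = 4.91×10⁻² m².
C = κε₀A/d = 10.9 × 8.85×10⁻¹² × 4.91×10⁻² / 1.35×10⁻⁴ = 3.51×10⁻⁸ F.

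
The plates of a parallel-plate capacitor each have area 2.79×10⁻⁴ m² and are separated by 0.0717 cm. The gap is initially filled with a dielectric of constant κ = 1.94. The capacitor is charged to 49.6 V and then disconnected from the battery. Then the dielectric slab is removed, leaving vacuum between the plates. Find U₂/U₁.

U₂/U₁ ≈ 1.94

Isolated ⇒ Q is held fixed.
C₂ = 0.515 C₁ and U = Q²/(2C), so U₂/U₁ = C₁/C₂ = 1.94.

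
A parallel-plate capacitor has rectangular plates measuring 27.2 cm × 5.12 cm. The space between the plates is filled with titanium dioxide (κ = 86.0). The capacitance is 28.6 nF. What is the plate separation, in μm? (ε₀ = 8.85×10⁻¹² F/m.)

d ≈ 371 μm

A = 27.2 × 5.12 cm² = 1.39×10⁻² m².
d = κε₀A/C = 86.0 × 8.85×10⁻¹² × 1.39×10⁻² / 2.86×10⁻⁸ = 3.71×10⁻⁴ m.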